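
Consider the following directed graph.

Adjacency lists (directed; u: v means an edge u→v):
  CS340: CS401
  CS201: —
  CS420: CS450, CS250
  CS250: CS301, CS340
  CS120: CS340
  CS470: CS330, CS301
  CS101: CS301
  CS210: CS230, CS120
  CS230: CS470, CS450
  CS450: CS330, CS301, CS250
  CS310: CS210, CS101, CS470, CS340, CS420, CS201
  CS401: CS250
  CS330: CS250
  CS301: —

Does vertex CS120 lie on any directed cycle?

CS120 lies on a cycle iff there is a path from CS120 back to itself.
Exploring from CS120, it never reaches itself; equivalently, its strongly connected component is a singleton.

No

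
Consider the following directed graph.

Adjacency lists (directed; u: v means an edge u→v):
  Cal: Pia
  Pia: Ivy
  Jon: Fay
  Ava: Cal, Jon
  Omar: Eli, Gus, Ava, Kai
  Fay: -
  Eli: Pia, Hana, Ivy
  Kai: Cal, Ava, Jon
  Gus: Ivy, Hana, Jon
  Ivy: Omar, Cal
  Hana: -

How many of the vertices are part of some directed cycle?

A vertex is on a directed cycle iff it belongs to a strongly connected component of size ≥ 2 (or has a self-loop).
The vertices on cycles are {Ava, Cal, Eli, Gus, Ivy, Kai, Pia, Omar} — 8 in total.

8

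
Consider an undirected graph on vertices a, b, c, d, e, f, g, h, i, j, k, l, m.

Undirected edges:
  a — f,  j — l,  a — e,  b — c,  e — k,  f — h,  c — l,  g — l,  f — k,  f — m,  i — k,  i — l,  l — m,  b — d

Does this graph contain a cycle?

Yes

DFS, tracking each vertex's parent; an edge to a visited non-parent vertex closes a cycle.
Start from j:
visit j (parent –)
  visit l (parent j)
    l–j: parent, skip
    visit m (parent l)
      visit f (parent m)
        visit h (parent f)
          h–f: parent, skip
        f–m: parent, skip
        visit a (parent f)
          a–f: parent, skip
          visit e (parent a)
            e–a: parent, skip
            visit k (parent e)
              k–f: f visited and ≠ parent → cycle
Cycle: f – a – e – k – f.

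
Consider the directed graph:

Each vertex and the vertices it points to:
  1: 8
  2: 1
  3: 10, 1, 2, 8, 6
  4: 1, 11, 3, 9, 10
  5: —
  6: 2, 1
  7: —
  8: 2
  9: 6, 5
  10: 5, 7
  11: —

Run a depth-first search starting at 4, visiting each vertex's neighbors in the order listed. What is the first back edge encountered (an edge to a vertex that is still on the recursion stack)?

DFS from 4 (visiting each vertex's neighbors in the order listed); mark gray on enter, black on exit:
4 gray
  1 gray
    8 gray
      2 gray
        2→1: 1 is gray → back edge
First back edge: 2 → 1.

2->1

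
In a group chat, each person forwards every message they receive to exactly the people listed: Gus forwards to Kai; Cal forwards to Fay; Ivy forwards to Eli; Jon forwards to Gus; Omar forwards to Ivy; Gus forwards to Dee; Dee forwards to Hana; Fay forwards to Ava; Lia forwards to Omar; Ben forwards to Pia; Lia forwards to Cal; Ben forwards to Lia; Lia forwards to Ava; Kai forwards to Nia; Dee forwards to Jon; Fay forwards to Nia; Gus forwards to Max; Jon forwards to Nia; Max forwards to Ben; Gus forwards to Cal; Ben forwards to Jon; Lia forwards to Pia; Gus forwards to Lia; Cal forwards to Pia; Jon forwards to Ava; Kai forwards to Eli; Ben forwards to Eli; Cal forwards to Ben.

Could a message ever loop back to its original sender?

Yes

DFS with white/gray/black marking, starting from Fay:
Fay gray
  Nia gray
  Nia black
  Ava gray
  Ava black
Fay black
Ben gray
  Eli gray
  Eli black
  Pia gray
  Pia black
  Jon gray
    Gus gray
      Cal gray
        Cal→Pia: Pia black — skip
        Cal→Ben: Ben is gray → back edge
Back edge found, so a cycle exists: Ben → Jon → Gus → Cal → Ben.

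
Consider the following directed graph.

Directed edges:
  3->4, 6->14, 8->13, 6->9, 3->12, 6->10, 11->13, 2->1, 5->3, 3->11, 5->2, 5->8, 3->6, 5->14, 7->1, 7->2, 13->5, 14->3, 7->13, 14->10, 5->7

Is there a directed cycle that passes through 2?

No

2 lies on a cycle iff there is a path from 2 back to itself.
Exploring from 2, it never reaches itself; equivalently, its strongly connected component is a singleton.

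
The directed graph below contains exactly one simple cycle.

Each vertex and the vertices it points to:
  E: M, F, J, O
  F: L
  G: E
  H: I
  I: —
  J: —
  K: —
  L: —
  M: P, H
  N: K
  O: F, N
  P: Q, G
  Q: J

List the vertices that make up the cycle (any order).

E, G, M, P

DFS with gray/black marking from E:
E gray
  M gray
    P gray
      Q gray
        J gray
        J black
      Q black
      G gray
        G→E: E is gray → back edge
Back edge closes the cycle E → M → P → G → E; its vertices are {E, G, M, P}.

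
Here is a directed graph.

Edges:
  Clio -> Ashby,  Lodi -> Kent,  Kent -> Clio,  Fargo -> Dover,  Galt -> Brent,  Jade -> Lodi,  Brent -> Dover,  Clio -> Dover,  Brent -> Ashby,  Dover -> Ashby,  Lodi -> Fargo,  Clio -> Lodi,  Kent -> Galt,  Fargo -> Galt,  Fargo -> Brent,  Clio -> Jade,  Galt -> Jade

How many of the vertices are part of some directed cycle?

A vertex is on a directed cycle iff it belongs to a strongly connected component of size ≥ 2 (or has a self-loop).
The vertices on cycles are {Clio, Galt, Jade, Kent, Lodi, Fargo} — 6 in total.

6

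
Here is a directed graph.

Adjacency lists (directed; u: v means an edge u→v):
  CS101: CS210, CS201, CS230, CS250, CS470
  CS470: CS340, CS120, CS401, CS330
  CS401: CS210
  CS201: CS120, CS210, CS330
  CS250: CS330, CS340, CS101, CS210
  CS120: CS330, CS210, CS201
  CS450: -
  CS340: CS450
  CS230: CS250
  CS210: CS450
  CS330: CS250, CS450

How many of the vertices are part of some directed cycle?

7

A vertex is on a directed cycle iff it belongs to a strongly connected component of size ≥ 2 (or has a self-loop).
The vertices on cycles are {CS101, CS120, CS201, CS230, CS250, CS330, CS470} — 7 in total.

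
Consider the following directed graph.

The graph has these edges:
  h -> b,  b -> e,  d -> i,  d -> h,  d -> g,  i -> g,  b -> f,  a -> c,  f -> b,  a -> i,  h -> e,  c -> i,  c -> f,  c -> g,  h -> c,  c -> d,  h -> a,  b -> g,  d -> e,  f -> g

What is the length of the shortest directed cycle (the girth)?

2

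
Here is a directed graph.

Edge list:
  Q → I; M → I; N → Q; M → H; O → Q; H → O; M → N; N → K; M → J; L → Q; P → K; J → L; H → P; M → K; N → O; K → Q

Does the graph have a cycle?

DFS with white/gray/black marking, starting from J:
J gray
  L gray
    Q gray
      I gray
      I black
    Q black
  L black
J black
H gray
  P gray
    K gray
      K→Q: Q black — skip
    K black
  P black
  O gray
    O→Q: Q black — skip
  O black
H black
M gray
  M→J: J black — skip
  M→I: I black — skip
  M→H: H black — skip
  N gray
    N→K: K black — skip
    N→O: O black — skip
    N→Q: Q black — skip
  N black
  M→K: K black — skip
M black
Every edge goes to a white or black vertex — no back edge, so the graph is acyclic.

No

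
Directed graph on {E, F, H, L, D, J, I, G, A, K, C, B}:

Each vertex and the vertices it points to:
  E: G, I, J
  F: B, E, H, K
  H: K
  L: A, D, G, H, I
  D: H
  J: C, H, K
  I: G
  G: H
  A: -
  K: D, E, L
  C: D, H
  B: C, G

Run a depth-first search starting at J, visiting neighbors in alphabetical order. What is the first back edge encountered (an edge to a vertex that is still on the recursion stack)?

DFS from J (visiting neighbors in alphabetical order); mark gray on enter, black on exit:
J gray
  C gray
    D gray
      H gray
        K gray
          K→D: D is gray → back edge
First back edge: K → D.

K->D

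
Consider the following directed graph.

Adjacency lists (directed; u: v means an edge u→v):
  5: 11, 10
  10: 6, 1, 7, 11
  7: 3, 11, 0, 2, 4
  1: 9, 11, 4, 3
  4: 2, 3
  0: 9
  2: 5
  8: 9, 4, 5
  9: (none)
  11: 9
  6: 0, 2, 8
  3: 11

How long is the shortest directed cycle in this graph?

4

For each vertex v, BFS finds the shortest path from v back to v.
The shortest such closed walk is 10 → 7 → 2 → 5 → 10, length 4.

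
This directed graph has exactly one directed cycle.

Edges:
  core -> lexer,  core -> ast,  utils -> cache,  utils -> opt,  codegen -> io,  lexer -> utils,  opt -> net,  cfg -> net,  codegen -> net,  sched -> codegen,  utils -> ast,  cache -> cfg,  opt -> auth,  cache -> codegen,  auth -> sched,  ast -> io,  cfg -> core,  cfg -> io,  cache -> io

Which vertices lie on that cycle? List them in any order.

cfg, core, cache, lexer, utils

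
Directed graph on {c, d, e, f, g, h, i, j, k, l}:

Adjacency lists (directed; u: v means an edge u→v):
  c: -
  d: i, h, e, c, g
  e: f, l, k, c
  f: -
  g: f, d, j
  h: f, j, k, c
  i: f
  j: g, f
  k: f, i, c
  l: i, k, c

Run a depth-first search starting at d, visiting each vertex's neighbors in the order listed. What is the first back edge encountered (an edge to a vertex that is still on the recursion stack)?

DFS from d (visiting each vertex's neighbors in the order listed); mark gray on enter, black on exit:
d gray
  i gray
    f gray
    f black
  i black
  h gray
    h→f: f black — skip
    j gray
      g gray
        g→f: f black — skip
        g→d: d is gray → back edge
First back edge: g → d.

g->d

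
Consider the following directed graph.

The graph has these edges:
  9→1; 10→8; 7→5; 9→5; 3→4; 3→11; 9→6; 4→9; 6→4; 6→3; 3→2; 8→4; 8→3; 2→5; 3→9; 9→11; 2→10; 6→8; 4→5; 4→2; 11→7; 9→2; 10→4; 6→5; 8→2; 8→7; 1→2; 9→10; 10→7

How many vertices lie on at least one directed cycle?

A vertex is on a directed cycle iff it belongs to a strongly connected component of size ≥ 2 (or has a self-loop).
The vertices on cycles are {1, 2, 3, 4, 6, 8, 9, 10} — 8 in total.

8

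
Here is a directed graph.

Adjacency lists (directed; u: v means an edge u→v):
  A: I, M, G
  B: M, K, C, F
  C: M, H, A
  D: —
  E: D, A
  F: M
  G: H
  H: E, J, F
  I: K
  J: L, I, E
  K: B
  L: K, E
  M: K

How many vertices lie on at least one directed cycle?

12

A vertex is on a directed cycle iff it belongs to a strongly connected component of size ≥ 2 (or has a self-loop).
The vertices on cycles are {A, B, C, E, F, G, H, I, J, K, L, M} — 12 in total.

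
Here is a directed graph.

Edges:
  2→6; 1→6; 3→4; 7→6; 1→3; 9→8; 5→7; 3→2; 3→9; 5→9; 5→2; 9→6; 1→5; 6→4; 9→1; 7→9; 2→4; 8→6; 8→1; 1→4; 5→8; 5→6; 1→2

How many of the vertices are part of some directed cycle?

A vertex is on a directed cycle iff it belongs to a strongly connected component of size ≥ 2 (or has a self-loop).
The vertices on cycles are {1, 3, 5, 7, 8, 9} — 6 in total.

6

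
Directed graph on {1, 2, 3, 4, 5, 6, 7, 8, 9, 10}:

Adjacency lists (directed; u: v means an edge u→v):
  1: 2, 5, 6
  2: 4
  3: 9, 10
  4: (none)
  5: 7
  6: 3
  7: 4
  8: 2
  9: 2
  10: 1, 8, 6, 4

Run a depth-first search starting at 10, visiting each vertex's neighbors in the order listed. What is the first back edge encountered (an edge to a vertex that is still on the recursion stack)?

3->10

DFS from 10 (visiting each vertex's neighbors in the order listed); mark gray on enter, black on exit:
10 gray
  1 gray
    2 gray
      4 gray
      4 black
    2 black
    5 gray
      7 gray
        7→4: 4 black — skip
      7 black
    5 black
    6 gray
      3 gray
        9 gray
          9→2: 2 black — skip
        9 black
        3→10: 10 is gray → back edge
First back edge: 3 → 10.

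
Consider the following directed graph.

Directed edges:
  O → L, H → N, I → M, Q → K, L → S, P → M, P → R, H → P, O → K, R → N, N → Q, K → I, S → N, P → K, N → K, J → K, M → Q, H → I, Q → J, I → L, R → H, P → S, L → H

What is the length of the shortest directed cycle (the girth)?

For each vertex v, BFS finds the shortest path from v back to v.
The shortest such closed walk is L → H → I → L, length 3.

3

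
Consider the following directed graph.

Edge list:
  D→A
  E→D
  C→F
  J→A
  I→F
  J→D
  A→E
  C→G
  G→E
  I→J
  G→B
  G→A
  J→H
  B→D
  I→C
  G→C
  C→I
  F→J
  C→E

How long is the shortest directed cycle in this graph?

2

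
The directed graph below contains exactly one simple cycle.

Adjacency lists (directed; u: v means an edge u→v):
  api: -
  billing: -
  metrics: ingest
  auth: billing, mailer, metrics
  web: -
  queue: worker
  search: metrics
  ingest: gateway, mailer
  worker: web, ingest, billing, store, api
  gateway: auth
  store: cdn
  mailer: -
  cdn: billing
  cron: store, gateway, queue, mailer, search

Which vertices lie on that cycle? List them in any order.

auth, ingest, gateway, metrics

DFS with gray/black marking from gateway:
gateway gray
  auth gray
    billing gray
    billing black
    mailer gray
    mailer black
    metrics gray
      ingest gray
        ingest→gateway: gateway is gray → back edge
Back edge closes the cycle gateway → auth → metrics → ingest → gateway; its vertices are {auth, ingest, gateway, metrics}.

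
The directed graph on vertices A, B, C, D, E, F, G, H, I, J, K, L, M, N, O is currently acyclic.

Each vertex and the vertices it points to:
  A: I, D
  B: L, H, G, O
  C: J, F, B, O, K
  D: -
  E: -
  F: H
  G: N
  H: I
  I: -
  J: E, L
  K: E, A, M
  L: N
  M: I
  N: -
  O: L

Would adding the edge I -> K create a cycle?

Yes

Adding I→K creates a cycle iff K can already reach I.
Path from K: K → A → I.
So K → … → I → K is a cycle.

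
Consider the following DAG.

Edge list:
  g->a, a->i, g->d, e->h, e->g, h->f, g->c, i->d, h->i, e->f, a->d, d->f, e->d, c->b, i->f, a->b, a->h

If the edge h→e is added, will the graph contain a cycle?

Yes

Adding h→e creates a cycle iff e can already reach h.
Path from e: e → h.
So e → … → h → e is a cycle.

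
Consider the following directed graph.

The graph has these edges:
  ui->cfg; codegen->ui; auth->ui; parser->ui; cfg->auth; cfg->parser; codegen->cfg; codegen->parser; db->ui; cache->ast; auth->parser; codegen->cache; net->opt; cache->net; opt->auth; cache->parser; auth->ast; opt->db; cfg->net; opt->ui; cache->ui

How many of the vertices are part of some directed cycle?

7

A vertex is on a directed cycle iff it belongs to a strongly connected component of size ≥ 2 (or has a self-loop).
The vertices on cycles are {db, ui, cfg, net, opt, auth, parser} — 7 in total.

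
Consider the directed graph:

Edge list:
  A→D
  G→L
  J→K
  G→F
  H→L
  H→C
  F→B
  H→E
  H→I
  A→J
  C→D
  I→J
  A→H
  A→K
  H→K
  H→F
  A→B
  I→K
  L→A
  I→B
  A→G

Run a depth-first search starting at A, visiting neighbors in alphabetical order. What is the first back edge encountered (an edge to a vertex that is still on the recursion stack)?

DFS from A (visiting neighbors in alphabetical order); mark gray on enter, black on exit:
A gray
  B gray
  B black
  D gray
  D black
  G gray
    F gray
      F→B: B black — skip
    F black
    L gray
      L→A: A is gray → back edge
First back edge: L → A.

L→A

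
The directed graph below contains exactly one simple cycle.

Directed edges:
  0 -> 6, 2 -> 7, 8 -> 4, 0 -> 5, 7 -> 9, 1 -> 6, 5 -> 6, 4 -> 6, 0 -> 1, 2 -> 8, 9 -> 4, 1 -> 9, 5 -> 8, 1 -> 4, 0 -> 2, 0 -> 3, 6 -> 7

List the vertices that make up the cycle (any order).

DFS with gray/black marking from 6:
6 gray
  7 gray
    9 gray
      4 gray
        4→6: 6 is gray → back edge
Back edge closes the cycle 6 → 7 → 9 → 4 → 6; its vertices are {4, 6, 7, 9}.

4, 6, 7, 9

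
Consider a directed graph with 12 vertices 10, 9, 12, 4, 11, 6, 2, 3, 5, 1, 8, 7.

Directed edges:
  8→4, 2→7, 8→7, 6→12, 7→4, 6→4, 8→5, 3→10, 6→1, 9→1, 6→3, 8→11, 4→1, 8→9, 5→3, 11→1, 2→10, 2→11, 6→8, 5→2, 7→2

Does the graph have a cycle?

Yes

DFS with white/gray/black marking, starting from 12:
12 gray
12 black
10 gray
10 black
9 gray
  1 gray
  1 black
9 black
4 gray
  4→1: 1 black — skip
4 black
11 gray
  11→1: 1 black — skip
11 black
6 gray
  6→1: 1 black — skip
  8 gray
    8→11: 11 black — skip
    8→4: 4 black — skip
    5 gray
      2 gray
        2→10: 10 black — skip
        7 gray
          7→2: 2 is gray → back edge
Back edge found, so a cycle exists: 2 → 7 → 2.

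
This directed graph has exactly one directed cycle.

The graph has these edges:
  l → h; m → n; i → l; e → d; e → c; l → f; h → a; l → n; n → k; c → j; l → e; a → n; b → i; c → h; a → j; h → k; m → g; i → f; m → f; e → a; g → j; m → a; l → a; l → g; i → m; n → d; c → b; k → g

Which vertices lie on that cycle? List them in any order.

b, c, e, i, l

DFS with gray/black marking from i:
i gray
  f gray
  f black
  l gray
    g gray
      j gray
      j black
    g black
    h gray
      k gray
        k→g: g black — skip
      k black
      a gray
        n gray
          d gray
          d black
          n→k: k black — skip
        n black
        a→j: j black — skip
      a black
    h black
    l→a: a black — skip
    l→n: n black — skip
    e gray
      c gray
        b gray
          b→i: i is gray → back edge
Back edge closes the cycle i → l → e → c → b → i; its vertices are {b, c, e, i, l}.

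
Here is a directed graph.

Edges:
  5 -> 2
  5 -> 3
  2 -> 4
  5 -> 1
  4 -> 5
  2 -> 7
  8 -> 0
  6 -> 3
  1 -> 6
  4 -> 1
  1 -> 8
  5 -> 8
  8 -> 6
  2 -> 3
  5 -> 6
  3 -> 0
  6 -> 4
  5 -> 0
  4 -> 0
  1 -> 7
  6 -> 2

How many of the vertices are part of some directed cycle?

A vertex is on a directed cycle iff it belongs to a strongly connected component of size ≥ 2 (or has a self-loop).
The vertices on cycles are {1, 2, 4, 5, 6, 8} — 6 in total.

6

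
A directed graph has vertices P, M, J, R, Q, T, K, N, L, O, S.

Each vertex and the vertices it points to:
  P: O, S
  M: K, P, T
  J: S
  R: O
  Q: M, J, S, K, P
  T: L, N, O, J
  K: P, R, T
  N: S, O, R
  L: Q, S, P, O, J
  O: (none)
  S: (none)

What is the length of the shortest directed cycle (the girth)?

For each vertex v, BFS finds the shortest path from v back to v.
The shortest such closed walk is L → Q → M → T → L, length 4.

4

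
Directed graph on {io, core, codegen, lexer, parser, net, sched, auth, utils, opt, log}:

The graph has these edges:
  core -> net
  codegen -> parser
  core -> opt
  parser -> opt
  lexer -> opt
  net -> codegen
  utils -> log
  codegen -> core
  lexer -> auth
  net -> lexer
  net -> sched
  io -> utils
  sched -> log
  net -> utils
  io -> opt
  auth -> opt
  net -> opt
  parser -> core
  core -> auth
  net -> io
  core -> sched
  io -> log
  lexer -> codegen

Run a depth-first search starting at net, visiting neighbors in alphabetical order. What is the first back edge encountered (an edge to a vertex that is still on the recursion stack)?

core->net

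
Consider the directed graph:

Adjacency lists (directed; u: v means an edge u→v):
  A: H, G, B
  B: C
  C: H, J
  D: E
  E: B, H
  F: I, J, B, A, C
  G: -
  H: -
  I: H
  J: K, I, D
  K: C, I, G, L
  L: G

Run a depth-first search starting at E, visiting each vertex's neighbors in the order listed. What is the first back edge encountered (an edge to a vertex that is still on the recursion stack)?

DFS from E (visiting each vertex's neighbors in the order listed); mark gray on enter, black on exit:
E gray
  B gray
    C gray
      H gray
      H black
      J gray
        K gray
          K→C: C is gray → back edge
First back edge: K → C.

K->C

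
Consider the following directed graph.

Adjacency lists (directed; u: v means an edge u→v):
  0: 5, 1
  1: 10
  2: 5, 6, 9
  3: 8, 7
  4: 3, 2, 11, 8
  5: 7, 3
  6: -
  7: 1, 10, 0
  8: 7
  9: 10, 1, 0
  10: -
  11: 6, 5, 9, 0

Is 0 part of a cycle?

0 is on a cycle iff 0 can reach itself via ≥1 edge.
0 → 5 → 7 → 0 — yes.

Yes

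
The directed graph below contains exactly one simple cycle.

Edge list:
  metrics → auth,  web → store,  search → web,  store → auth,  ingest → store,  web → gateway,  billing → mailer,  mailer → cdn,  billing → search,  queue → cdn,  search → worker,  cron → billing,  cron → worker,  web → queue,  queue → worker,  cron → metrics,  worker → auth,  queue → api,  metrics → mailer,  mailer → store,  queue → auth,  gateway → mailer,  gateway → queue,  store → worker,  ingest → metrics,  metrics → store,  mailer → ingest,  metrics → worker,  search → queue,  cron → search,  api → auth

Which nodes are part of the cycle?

DFS with gray/black marking from metrics:
metrics gray
  worker gray
    auth gray
    auth black
  worker black
  mailer gray
    ingest gray
      ingest→metrics: metrics is gray → back edge
Back edge closes the cycle metrics → mailer → ingest → metrics; its vertices are {ingest, mailer, metrics}.

ingest, mailer, metrics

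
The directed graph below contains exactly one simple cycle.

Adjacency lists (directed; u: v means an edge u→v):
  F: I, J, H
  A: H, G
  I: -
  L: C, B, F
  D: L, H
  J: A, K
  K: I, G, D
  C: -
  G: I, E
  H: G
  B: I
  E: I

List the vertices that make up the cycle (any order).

D, F, J, K, L

DFS with gray/black marking from D:
D gray
  L gray
    C gray
    C black
    B gray
      I gray
      I black
    B black
    F gray
      F→I: I black — skip
      J gray
        A gray
          H gray
            G gray
              G→I: I black — skip
              E gray
                E→I: I black — skip
              E black
            G black
          H black
          A→G: G black — skip
        A black
        K gray
          K→I: I black — skip
          K→G: G black — skip
          K→D: D is gray → back edge
Back edge closes the cycle D → L → F → J → K → D; its vertices are {D, F, J, K, L}.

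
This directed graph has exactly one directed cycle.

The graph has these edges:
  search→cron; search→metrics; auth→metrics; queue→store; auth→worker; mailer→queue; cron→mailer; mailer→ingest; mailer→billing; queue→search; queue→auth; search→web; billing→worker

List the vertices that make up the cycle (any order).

DFS with gray/black marking from mailer:
mailer gray
  billing gray
    worker gray
    worker black
  billing black
  ingest gray
  ingest black
  queue gray
    store gray
    store black
    search gray
      metrics gray
      metrics black
      web gray
      web black
      cron gray
        cron→mailer: mailer is gray → back edge
Back edge closes the cycle mailer → queue → search → cron → mailer; its vertices are {cron, queue, mailer, search}.

cron, queue, mailer, search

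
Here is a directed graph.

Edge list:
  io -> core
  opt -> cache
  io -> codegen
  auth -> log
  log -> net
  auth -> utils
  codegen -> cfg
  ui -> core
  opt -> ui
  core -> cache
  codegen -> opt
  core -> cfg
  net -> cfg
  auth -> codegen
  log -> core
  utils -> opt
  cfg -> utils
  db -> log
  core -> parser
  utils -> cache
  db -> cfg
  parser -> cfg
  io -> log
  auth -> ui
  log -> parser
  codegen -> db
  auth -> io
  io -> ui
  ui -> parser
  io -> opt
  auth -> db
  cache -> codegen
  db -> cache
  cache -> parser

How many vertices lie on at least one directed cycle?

A vertex is on a directed cycle iff it belongs to a strongly connected component of size ≥ 2 (or has a self-loop).
The vertices on cycles are {db, ui, cfg, log, net, opt, core, cache, utils, parser, codegen} — 11 in total.

11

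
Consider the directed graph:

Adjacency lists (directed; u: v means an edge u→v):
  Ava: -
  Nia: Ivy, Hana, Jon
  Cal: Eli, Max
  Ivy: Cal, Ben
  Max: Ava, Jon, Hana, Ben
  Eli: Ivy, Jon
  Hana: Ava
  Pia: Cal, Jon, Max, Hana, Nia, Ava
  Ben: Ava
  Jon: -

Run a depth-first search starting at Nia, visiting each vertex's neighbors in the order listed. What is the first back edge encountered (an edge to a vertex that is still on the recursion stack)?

DFS from Nia (visiting each vertex's neighbors in the order listed); mark gray on enter, black on exit:
Nia gray
  Ivy gray
    Cal gray
      Eli gray
        Eli→Ivy: Ivy is gray → back edge
First back edge: Eli → Ivy.

Eli→Ivy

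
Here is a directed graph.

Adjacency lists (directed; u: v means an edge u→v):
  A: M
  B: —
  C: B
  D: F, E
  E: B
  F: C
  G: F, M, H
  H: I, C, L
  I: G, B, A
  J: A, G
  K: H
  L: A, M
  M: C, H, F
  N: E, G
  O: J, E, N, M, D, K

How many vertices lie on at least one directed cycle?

6

A vertex is on a directed cycle iff it belongs to a strongly connected component of size ≥ 2 (or has a self-loop).
The vertices on cycles are {A, G, H, I, L, M} — 6 in total.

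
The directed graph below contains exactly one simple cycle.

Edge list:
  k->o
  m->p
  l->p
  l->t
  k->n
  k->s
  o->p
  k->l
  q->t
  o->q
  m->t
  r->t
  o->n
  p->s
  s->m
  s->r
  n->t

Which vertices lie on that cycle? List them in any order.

m, p, s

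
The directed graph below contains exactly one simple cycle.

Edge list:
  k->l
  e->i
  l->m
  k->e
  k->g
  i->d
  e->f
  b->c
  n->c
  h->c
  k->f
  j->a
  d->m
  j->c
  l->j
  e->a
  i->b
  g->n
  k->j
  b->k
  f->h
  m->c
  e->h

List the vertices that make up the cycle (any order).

DFS with gray/black marking from k:
k gray
  f gray
    h gray
      c gray
      c black
    h black
  f black
  l gray
    j gray
      j→c: c black — skip
      a gray
      a black
    j black
    m gray
      m→c: c black — skip
    m black
  l black
  e gray
    e→h: h black — skip
    i gray
      d gray
        d→m: m black — skip
      d black
      b gray
        b→c: c black — skip
        b→k: k is gray → back edge
Back edge closes the cycle k → e → i → b → k; its vertices are {b, e, i, k}.

b, e, i, k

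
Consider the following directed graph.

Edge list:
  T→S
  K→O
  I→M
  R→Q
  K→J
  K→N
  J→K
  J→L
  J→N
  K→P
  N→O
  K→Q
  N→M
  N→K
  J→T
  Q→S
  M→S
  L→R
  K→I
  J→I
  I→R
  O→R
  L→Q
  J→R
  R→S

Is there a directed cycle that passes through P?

P lies on a cycle iff there is a path from P back to itself.
Exploring from P, it never reaches itself; equivalently, its strongly connected component is a singleton.

No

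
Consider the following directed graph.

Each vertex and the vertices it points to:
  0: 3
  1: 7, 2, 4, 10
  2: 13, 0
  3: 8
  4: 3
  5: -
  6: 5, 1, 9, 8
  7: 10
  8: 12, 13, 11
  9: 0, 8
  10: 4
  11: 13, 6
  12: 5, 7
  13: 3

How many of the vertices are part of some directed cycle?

A vertex is on a directed cycle iff it belongs to a strongly connected component of size ≥ 2 (or has a self-loop).
The vertices on cycles are {0, 1, 2, 3, 4, 6, 7, 8, 9, 10, 11, 12, 13} — 13 in total.

13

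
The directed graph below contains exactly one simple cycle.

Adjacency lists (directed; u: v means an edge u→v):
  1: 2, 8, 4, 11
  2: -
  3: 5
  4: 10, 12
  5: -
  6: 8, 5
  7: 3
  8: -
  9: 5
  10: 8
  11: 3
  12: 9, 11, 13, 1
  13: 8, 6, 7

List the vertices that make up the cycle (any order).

1, 4, 12

DFS with gray/black marking from 12:
12 gray
  9 gray
    5 gray
    5 black
  9 black
  11 gray
    3 gray
      3→5: 5 black — skip
    3 black
  11 black
  13 gray
    8 gray
    8 black
    6 gray
      6→8: 8 black — skip
      6→5: 5 black — skip
    6 black
    7 gray
      7→3: 3 black — skip
    7 black
  13 black
  1 gray
    2 gray
    2 black
    1→8: 8 black — skip
    4 gray
      10 gray
        10→8: 8 black — skip
      10 black
      4→12: 12 is gray → back edge
Back edge closes the cycle 12 → 1 → 4 → 12; its vertices are {1, 4, 12}.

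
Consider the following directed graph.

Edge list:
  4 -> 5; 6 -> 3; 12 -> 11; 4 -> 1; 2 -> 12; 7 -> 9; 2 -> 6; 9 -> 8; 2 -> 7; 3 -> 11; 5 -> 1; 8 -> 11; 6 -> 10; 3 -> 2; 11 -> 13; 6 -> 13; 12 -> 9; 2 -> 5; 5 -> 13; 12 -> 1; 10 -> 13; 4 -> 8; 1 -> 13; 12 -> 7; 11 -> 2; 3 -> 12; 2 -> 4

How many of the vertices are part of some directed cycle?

9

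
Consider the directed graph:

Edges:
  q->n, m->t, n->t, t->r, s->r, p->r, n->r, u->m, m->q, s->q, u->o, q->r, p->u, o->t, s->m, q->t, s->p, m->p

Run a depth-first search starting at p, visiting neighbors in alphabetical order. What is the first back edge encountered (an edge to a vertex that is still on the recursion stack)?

DFS from p (visiting neighbors in alphabetical order); mark gray on enter, black on exit:
p gray
  r gray
  r black
  u gray
    m gray
      m→p: p is gray → back edge
First back edge: m → p.

m->p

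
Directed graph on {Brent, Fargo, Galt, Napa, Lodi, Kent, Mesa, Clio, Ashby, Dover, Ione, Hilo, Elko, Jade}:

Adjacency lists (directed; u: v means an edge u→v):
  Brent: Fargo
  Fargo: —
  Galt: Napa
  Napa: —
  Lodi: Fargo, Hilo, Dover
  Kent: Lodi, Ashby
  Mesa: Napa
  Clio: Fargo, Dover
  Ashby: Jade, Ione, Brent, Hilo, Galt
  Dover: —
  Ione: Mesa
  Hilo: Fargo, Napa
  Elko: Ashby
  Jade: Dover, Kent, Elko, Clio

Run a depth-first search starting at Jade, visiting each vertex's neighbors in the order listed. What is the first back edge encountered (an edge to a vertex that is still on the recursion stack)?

Ashby->Jade

DFS from Jade (visiting each vertex's neighbors in the order listed); mark gray on enter, black on exit:
Jade gray
  Dover gray
  Dover black
  Kent gray
    Lodi gray
      Fargo gray
      Fargo black
      Hilo gray
        Hilo→Fargo: Fargo black — skip
        Napa gray
        Napa black
      Hilo black
      Lodi→Dover: Dover black — skip
    Lodi black
    Ashby gray
      Ashby→Jade: Jade is gray → back edge
First back edge: Ashby → Jade.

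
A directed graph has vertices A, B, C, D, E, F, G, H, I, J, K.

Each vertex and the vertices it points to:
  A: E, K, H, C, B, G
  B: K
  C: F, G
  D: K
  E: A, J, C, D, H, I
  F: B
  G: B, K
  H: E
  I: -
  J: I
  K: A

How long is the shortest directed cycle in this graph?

2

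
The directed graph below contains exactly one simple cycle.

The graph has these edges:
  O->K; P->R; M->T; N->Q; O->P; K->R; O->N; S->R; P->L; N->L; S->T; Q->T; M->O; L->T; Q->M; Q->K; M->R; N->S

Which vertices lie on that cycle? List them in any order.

M, N, O, Q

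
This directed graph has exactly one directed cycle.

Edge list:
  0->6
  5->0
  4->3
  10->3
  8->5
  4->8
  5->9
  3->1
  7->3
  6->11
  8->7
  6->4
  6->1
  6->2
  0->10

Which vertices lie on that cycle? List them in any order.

0, 4, 5, 6, 8

DFS with gray/black marking from 5:
5 gray
  0 gray
    10 gray
      3 gray
        1 gray
        1 black
      3 black
    10 black
    6 gray
      6→1: 1 black — skip
      4 gray
        8 gray
          7 gray
            7→3: 3 black — skip
          7 black
          8→5: 5 is gray → back edge
Back edge closes the cycle 5 → 0 → 6 → 4 → 8 → 5; its vertices are {0, 4, 5, 6, 8}.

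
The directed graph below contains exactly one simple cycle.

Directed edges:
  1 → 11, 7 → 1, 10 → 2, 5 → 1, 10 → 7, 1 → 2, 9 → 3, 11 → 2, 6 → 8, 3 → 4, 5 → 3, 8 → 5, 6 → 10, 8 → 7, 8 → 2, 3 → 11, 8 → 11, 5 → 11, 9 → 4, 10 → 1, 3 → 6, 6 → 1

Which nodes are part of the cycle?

DFS with gray/black marking from 3:
3 gray
  11 gray
    2 gray
    2 black
  11 black
  4 gray
  4 black
  6 gray
    1 gray
      1→11: 11 black — skip
      1→2: 2 black — skip
    1 black
    8 gray
      7 gray
        7→1: 1 black — skip
      7 black
      5 gray
        5→11: 11 black — skip
        5→1: 1 black — skip
        5→3: 3 is gray → back edge
Back edge closes the cycle 3 → 6 → 8 → 5 → 3; its vertices are {3, 5, 6, 8}.

3, 5, 6, 8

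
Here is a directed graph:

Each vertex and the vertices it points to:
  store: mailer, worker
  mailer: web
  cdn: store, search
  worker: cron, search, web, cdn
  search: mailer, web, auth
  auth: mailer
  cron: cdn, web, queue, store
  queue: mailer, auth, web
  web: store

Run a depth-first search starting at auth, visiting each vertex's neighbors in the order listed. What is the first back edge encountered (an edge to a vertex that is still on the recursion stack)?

DFS from auth (visiting each vertex's neighbors in the order listed); mark gray on enter, black on exit:
auth gray
  mailer gray
    web gray
      store gray
        store→mailer: mailer is gray → back edge
First back edge: store → mailer.

store→mailer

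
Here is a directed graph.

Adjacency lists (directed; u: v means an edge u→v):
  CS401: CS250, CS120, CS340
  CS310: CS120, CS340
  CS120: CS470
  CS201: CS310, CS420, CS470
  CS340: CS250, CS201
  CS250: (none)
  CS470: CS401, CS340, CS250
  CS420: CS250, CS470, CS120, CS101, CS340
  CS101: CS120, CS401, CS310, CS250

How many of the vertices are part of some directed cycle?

A vertex is on a directed cycle iff it belongs to a strongly connected component of size ≥ 2 (or has a self-loop).
The vertices on cycles are {CS101, CS120, CS201, CS310, CS340, CS401, CS420, CS470} — 8 in total.

8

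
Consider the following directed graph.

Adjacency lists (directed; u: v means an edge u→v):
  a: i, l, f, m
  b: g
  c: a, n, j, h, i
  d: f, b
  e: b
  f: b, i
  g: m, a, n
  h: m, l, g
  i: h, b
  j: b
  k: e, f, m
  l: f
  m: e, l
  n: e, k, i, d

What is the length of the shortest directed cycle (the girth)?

4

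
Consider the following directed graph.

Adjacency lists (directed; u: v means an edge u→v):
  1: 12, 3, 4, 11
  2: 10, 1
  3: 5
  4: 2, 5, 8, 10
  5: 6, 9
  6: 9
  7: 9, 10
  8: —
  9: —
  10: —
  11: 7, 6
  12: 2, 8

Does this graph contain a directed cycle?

DFS with white/gray/black marking, starting from 10:
10 gray
10 black
1 gray
  12 gray
    2 gray
      2→10: 10 black — skip
      2→1: 1 is gray → back edge
Back edge found, so a cycle exists: 1 → 12 → 2 → 1.

Yes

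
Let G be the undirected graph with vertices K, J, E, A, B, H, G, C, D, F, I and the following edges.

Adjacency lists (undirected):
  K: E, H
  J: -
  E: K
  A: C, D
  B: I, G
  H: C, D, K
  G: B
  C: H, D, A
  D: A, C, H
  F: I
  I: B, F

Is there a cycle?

Yes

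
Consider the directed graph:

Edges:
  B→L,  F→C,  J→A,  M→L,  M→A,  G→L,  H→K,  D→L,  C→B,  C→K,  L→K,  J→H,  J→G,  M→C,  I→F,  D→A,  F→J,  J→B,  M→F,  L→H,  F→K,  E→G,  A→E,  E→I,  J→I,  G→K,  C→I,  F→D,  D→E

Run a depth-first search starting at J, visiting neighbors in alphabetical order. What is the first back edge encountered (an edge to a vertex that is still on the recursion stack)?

DFS from J (visiting neighbors in alphabetical order); mark gray on enter, black on exit:
J gray
  A gray
    E gray
      G gray
        K gray
        K black
        L gray
          H gray
            H→K: K black — skip
          H black
          L→K: K black — skip
        L black
      G black
      I gray
        F gray
          C gray
            B gray
              B→L: L black — skip
            B black
            C→I: I is gray → back edge
First back edge: C → I.

C→I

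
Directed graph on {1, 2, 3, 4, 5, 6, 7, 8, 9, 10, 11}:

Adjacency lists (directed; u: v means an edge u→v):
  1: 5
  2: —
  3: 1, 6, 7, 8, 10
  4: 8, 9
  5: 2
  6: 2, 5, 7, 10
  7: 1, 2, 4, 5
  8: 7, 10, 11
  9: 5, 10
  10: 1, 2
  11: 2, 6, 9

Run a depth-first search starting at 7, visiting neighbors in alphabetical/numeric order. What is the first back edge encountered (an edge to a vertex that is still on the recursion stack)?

DFS from 7 (visiting neighbors in alphabetical/numeric order); mark gray on enter, black on exit:
7 gray
  1 gray
    5 gray
      2 gray
      2 black
    5 black
  1 black
  7→2: 2 black — skip
  4 gray
    8 gray
      8→7: 7 is gray → back edge
First back edge: 8 → 7.

8→7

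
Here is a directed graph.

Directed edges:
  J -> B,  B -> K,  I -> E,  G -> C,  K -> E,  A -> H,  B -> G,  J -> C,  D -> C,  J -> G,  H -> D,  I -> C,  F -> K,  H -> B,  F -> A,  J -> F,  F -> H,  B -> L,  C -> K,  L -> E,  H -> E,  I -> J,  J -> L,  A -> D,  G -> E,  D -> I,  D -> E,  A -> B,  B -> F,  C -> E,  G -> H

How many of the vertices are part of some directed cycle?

8

A vertex is on a directed cycle iff it belongs to a strongly connected component of size ≥ 2 (or has a self-loop).
The vertices on cycles are {A, B, D, F, G, H, I, J} — 8 in total.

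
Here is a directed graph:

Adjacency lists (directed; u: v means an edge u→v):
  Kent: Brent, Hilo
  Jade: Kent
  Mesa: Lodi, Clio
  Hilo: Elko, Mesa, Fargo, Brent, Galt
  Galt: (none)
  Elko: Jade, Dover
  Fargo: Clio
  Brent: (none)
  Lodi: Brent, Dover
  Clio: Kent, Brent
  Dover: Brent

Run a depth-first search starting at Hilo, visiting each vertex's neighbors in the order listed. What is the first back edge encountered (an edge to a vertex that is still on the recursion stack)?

Kent→Hilo

DFS from Hilo (visiting each vertex's neighbors in the order listed); mark gray on enter, black on exit:
Hilo gray
  Elko gray
    Jade gray
      Kent gray
        Brent gray
        Brent black
        Kent→Hilo: Hilo is gray → back edge
First back edge: Kent → Hilo.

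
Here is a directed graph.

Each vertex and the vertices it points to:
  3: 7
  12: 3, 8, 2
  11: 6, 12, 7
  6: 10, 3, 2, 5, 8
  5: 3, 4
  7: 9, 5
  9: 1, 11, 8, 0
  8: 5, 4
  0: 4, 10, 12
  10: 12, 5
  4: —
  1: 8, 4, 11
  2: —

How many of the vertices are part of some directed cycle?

A vertex is on a directed cycle iff it belongs to a strongly connected component of size ≥ 2 (or has a self-loop).
The vertices on cycles are {0, 1, 3, 5, 6, 7, 8, 9, 10, 11, 12} — 11 in total.

11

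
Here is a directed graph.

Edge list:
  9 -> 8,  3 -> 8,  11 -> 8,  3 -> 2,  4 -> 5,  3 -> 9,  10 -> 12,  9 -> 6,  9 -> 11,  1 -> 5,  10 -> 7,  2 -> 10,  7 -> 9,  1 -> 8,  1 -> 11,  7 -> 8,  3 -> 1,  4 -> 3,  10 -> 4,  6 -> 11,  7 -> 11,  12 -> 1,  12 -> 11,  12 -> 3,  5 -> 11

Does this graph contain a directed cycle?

DFS with white/gray/black marking, starting from 9:
9 gray
  11 gray
    8 gray
    8 black
  11 black
  6 gray
    6→11: 11 black — skip
  6 black
  9→8: 8 black — skip
9 black
1 gray
  1→11: 11 black — skip
  5 gray
    5→11: 11 black — skip
  5 black
  1→8: 8 black — skip
1 black
3 gray
  2 gray
    10 gray
      4 gray
        4→5: 5 black — skip
        4→3: 3 is gray → back edge
Back edge found, so a cycle exists: 3 → 2 → 10 → 4 → 3.

Yes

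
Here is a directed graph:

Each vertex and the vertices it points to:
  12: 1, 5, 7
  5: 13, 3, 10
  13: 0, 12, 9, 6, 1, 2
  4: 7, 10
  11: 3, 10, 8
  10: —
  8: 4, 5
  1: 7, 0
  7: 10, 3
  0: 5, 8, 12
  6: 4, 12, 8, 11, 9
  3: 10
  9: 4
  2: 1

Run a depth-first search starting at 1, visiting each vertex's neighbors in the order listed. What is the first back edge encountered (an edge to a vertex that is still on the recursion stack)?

DFS from 1 (visiting each vertex's neighbors in the order listed); mark gray on enter, black on exit:
1 gray
  7 gray
    10 gray
    10 black
    3 gray
      3→10: 10 black — skip
    3 black
  7 black
  0 gray
    5 gray
      13 gray
        13→0: 0 is gray → back edge
First back edge: 13 → 0.

13->0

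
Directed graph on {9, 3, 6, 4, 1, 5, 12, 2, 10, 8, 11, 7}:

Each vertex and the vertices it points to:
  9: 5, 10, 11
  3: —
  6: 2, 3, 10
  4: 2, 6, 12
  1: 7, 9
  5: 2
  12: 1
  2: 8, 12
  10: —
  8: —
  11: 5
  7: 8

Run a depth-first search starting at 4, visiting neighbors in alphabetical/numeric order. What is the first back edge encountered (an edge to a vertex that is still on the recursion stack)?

DFS from 4 (visiting neighbors in alphabetical/numeric order); mark gray on enter, black on exit:
4 gray
  2 gray
    8 gray
    8 black
    12 gray
      1 gray
        7 gray
          7→8: 8 black — skip
        7 black
        9 gray
          5 gray
            5→2: 2 is gray → back edge
First back edge: 5 → 2.

5->2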